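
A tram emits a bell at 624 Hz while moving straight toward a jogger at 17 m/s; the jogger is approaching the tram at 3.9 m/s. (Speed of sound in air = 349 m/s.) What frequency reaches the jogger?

General Doppler shift: f' = f · (v + v_o)/(v − v_s).
f' = 624 × (349 + 3.9)/(349 − 17) = 624 × 352.9/332 ≈ 663 Hz.

663 Hz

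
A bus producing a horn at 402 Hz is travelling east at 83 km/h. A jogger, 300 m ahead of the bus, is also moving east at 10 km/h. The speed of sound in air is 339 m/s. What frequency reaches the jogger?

83 km/h = 23.06 m/s; 10 km/h = 2.778 m/s.
The jogger is ahead, so the bus is moving toward it while the jogger is moving away from the bus.
General Doppler shift: f' = f · (v − v_o)/(v − v_s).
f' = 402 × (339 − 2.778)/(339 − 23.06) = 402 × 336.22/315.94 ≈ 428 Hz.

428 Hz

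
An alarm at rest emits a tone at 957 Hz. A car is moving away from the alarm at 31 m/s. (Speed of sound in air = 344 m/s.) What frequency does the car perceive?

871 Hz

Moving observer, stationary source: f' = f · (v − v_o)/v.
f' = 957 × (344 − 31)/344 = 957 × 313/344 ≈ 871 Hz.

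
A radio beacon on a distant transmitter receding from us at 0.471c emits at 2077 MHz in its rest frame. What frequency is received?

Relativistic Doppler for frequency: f' = f₀ · √((1 − β)/(1 + β)).
f' = 2077 × √(0.5290/1.4710) = 2077 × 0.59968 ≈ 1245.5 MHz.

1245.5 MHz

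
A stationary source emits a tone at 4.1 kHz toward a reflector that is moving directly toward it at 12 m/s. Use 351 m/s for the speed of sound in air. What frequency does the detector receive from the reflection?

4.39 kHz

The reflector first receives the wave as a moving observer: f₁ = f₀ · (v + u)/v = 4.1 × (351 + 12)/351 ≈ 4.24 kHz.
The reflection then acts as a moving source: f₂ = f₁ · v/(v − u) ≈ 4.39 kHz.
Equivalently f₂ = f₀ · (v + u)/(v − u).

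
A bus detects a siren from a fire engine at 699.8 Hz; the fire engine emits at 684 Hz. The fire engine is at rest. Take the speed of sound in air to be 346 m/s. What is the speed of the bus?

f' > f, so the bus is approaching.
f' = f · (v + v_o)/v ⇒ v_o = v · |f'/f − 1|.
v_o = 346 × |699.8/684 − 1| = 346 × 0.0231 ≈ 8.0 m/s.

8.0 m/s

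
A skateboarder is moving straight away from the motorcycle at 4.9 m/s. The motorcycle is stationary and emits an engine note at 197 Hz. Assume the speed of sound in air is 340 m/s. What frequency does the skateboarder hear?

194 Hz

Only the observer moves, away from the source, so f' = f · (v − v_o)/v.
f' = 197 × (340 − 4.9)/340 = 197 × 335.1/340 ≈ 194 Hz.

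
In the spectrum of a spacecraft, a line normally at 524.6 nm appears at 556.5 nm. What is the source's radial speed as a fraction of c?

0.059c

λ'/λ₀ = 1.0608 > 1 (redshift), so the source is receding.
λ'/λ₀ = √((1 + β)/(1 − β)) for a receding source ⇒ β = (r² − 1)/(r² + 1) with r = λ'/λ₀.
β = (1.1253 − 1)/(1.1253 + 1) ≈ 0.059.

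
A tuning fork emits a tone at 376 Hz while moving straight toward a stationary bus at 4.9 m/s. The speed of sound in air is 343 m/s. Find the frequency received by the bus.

381 Hz

With the source moving toward a stationary observer, f' = f · v/(v − v_s).
f' = 376 × 343/(343 − 4.9) = 376 × 343/338.1 ≈ 381 Hz.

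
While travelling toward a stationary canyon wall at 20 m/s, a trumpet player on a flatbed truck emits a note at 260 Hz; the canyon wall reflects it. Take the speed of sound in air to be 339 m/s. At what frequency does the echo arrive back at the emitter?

293 Hz

The canyon wall receives the sound from a moving source: f₁ = f₀ · v/(v − v_e) = 260 × 339/319 ≈ 276 Hz.
On the return leg the trumpet player on a flatbed truck is a moving observer: f₂ = f₁ · (v + v_e)/v = 276 × 359/339 ≈ 293 Hz.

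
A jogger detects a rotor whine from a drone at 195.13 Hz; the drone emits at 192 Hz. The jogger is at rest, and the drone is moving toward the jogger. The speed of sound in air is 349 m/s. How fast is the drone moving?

f' = f · v/(v − v_s) ⇒ v_s = v · |1 − f/f'|.
v_s = 349 × |1 − 192/195.13| = 349 × 0.01604 ≈ 5.6 m/s.

5.6 m/s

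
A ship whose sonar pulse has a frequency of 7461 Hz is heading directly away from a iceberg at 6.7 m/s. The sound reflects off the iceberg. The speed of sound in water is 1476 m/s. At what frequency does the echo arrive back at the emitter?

7394 Hz

The iceberg receives the sound from a moving source: f₁ = f₀ · v/(v + v_e) = 7461 × 1476/1482.7 ≈ 7427 Hz.
On the return leg the ship is a moving observer: f₂ = f₁ · (v − v_e)/v = 7427 × 1469.3/1476 ≈ 7394 Hz.
Equivalently f₂ = f₀ · (v − v_e)/(v + v_e).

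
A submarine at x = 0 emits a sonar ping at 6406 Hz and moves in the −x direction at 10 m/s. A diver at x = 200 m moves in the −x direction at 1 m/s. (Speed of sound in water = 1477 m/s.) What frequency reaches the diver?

The observer lies on the +x side, so the source is heading away from the observer and the observer is heading toward the source.
Both move, so f' = f · (v + v_o)/(v + v_s).
f' = 6406 × (1477 + 1)/(1477 + 10) = 6406 × 1478/1487 ≈ 6367 Hz.

6367 Hz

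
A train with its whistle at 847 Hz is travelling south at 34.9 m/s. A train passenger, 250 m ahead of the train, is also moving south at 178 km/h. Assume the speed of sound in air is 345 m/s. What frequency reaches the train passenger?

178 km/h = 49.44 m/s.
The train passenger is ahead, so the train is moving toward it while the train passenger is moving away from the train.
General Doppler shift: f' = f · (v − v_o)/(v − v_s).
f' = 847 × (345 − 49.44)/(345 − 34.9) = 847 × 295.56/310.1 ≈ 807 Hz.

807 Hz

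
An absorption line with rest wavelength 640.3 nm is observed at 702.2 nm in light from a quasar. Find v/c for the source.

λ'/λ₀ = 1.0967 > 1 (redshift), so the source is receding.
λ'/λ₀ = √((1 + β)/(1 − β)) for a receding source ⇒ β = (r² − 1)/(r² + 1) with r = λ'/λ₀.
β = (1.2027 − 1)/(1.2027 + 1) ≈ 0.092.

0.092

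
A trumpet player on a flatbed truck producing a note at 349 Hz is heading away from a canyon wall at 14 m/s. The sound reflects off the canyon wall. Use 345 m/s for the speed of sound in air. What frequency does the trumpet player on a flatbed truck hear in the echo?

The canyon wall receives the sound from a moving source: f₁ = f₀ · v/(v + v_e) = 349 × 345/359 ≈ 335 Hz.
On the return leg the trumpet player on a flatbed truck is a moving observer: f₂ = f₁ · (v − v_e)/v = 335 × 331/345 ≈ 322 Hz.
Equivalently f₂ = f₀ · (v − v_e)/(v + v_e).

322 Hz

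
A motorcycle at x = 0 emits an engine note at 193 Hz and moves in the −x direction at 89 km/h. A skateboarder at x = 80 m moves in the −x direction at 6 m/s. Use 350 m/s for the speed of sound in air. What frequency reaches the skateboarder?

183 Hz

89 km/h = 24.72 m/s.
The observer lies on the +x side, so the source is heading away from the observer and the observer is heading toward the source.
General Doppler shift: f' = f · (v + v_o)/(v + v_s).
f' = 193 × (350 + 6)/(350 + 24.72) = 193 × 356/374.72 ≈ 183 Hz.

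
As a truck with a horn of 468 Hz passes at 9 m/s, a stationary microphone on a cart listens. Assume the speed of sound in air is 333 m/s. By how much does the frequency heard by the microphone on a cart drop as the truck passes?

25.3 Hz

Approaching: f₁ = f · v/(v − v_s) = 468 × 333/324 ≈ 481.0 Hz.
Receding: f₂ = f · v/(v + v_s) = 468 × 333/342 ≈ 455.7 Hz.
Drop: f₁ − f₂ = 2f·v·v_s/(v² − v_s²) = 2 × 468 × 333 × 9/(333² − 9²) ≈ 25.3 Hz.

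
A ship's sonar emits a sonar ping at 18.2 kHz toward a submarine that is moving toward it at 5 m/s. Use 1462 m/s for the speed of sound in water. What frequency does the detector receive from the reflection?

18.32 kHz

At the submarine (a moving observer), f₁ = f₀ · (v + u)/v = 18.2 × 1467/1462 ≈ 18.26 kHz.
The reflection then acts as a moving source: f₂ = f₁ · v/(v − u) ≈ 18.32 kHz.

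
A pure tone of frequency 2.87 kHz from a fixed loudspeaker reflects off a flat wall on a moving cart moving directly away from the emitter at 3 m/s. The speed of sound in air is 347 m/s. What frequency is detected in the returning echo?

At the flat wall on a moving cart (a moving observer), f₁ = f₀ · (v − u)/v = 2.87 × 344/347 ≈ 2.85 kHz.
The reflection then acts as a moving source: f₂ = f₁ · v/(v + u) ≈ 2.82 kHz.

2.82 kHz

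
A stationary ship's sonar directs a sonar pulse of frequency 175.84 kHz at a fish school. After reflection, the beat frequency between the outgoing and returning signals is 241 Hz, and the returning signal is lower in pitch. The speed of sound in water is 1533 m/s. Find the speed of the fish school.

1.05 m/s

Double Doppler shift off a moving reflector: f₂ = f₀ · (v + u)/(v − u) (u > 0 toward emitter).
Returning signal is lower, so f₂ = f₀ − Δf = 175840 − 241 = 175599 Hz.
Rearranging, u = v · (f₂ − f₀)/(f₂ + f₀) = 1533 × -241/351439 ≈ -1.05 m/s.
So the fish school is moving at 1.05 m/s away from the emitter.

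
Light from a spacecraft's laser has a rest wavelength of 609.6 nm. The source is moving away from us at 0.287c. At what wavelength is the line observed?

Relativistic Doppler for wavelength: λ' = λ₀ · √((1 + β)/(1 − β)).
λ' = 609.6 × √(1.2870/0.7130) = 609.6 × 1.34352 ≈ 819.0 nm.

819.0 nm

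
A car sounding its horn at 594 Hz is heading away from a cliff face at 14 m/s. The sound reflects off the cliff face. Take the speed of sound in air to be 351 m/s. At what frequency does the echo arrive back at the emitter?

548 Hz

The cliff face receives the sound from a moving source: f₁ = f₀ · v/(v + v_e) = 594 × 351/365 ≈ 571 Hz.
On the return leg the car is a moving observer: f₂ = f₁ · (v − v_e)/v = 571 × 337/351 ≈ 548 Hz.
Equivalently f₂ = f₀ · (v − v_e)/(v + v_e).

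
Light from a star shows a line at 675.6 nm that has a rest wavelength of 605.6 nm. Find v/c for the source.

0.109

λ'/λ₀ = 1.1156 > 1 (redshift), so the source is receding.
λ'/λ₀ = √((1 + β)/(1 − β)) for a receding source ⇒ β = (r² − 1)/(r² + 1) with r = λ'/λ₀.
β = (1.2445 − 1)/(1.2445 + 1) ≈ 0.109.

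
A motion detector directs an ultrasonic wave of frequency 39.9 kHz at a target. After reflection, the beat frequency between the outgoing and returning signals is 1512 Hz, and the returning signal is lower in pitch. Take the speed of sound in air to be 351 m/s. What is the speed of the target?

6.8 m/s

Double Doppler shift off a moving reflector: f₂ = f₀ · (v + u)/(v − u) (u > 0 toward emitter).
Returning signal is lower, so f₂ = f₀ − Δf = 39900 − 1512 = 38388 Hz.
Rearranging, u = v · (f₂ − f₀)/(f₂ + f₀) = 351 × -1512/78288 ≈ -6.8 m/s.
So the target is moving at 6.8 m/s away from the emitter.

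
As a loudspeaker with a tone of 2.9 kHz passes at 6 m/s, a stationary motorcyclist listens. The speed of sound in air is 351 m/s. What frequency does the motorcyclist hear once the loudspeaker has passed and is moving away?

2.85 kHz

Receding: f₂ = f · v/(v + v_s) = 2.9 × 351/357 ≈ 2.85 kHz.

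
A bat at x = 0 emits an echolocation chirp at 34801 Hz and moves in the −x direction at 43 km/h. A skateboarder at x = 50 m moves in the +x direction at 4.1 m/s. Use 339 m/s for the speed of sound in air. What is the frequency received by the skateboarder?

33210 Hz

43 km/h = 11.94 m/s.
The observer lies on the +x side, so the source is heading away from the observer and the observer is heading away from the source.
With source receding and observer receding, f' = f · (v − v_o)/(v + v_s).
f' = 34801 × (339 − 4.1)/(339 + 11.94) = 34801 × 334.9/350.94 ≈ 33210 Hz.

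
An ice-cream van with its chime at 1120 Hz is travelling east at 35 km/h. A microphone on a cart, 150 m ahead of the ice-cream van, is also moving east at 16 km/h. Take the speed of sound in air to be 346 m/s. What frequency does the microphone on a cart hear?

35 km/h = 9.722 m/s; 16 km/h = 4.444 m/s.
The microphone on a cart is ahead, so the ice-cream van is moving toward it while the microphone on a cart is moving away from the ice-cream van.
Both move, so f' = f · (v − v_o)/(v − v_s).
f' = 1120 × (346 − 4.444)/(346 − 9.722) = 1120 × 341.56/336.28 ≈ 1138 Hz.

1138 Hz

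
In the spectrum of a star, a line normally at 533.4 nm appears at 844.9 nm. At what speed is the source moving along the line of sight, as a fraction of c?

λ'/λ₀ = 1.5840 > 1 (redshift), so the source is receding.
λ'/λ₀ = √((1 + β)/(1 − β)) for a receding source ⇒ β = (r² − 1)/(r² + 1) with r = λ'/λ₀.
β = (2.5090 − 1)/(2.5090 + 1) ≈ 0.430.

0.430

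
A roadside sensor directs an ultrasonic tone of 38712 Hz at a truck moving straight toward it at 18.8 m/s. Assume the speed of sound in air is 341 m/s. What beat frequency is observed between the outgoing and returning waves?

At the truck (a moving observer), f₁ = f₀ · (v + u)/v = 38712 × 359.8/341 ≈ 40846 Hz.
On reflection it acts as a source moving toward the stationary detector: f₂ = f₁ · v/(v − u) = 40846 × 341/322.2 ≈ 43230 Hz.
Beat frequency: |f₂ − f₀| = 2u·f₀/(v − u) = 2 × 18.8 × 38712/322.2 ≈ 4518 Hz.

4518 Hz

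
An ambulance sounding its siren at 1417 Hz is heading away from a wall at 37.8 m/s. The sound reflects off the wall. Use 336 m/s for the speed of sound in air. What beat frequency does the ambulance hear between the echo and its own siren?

287 Hz

The wall receives the sound from a moving source: f₁ = f₀ · v/(v + v_e) = 1417 × 336/373.8 ≈ 1274 Hz.
On the return leg the ambulance is a moving observer: f₂ = f₁ · (v − v_e)/v = 1274 × 298.2/336 ≈ 1130 Hz.
Equivalently f₂ = f₀ · (v − v_e)/(v + v_e).
Beat against the emitted tone: |f₂ − f₀| = 2v_e·f₀/(v + v_e) = 2 × 37.8 × 1417/373.8 ≈ 287 Hz.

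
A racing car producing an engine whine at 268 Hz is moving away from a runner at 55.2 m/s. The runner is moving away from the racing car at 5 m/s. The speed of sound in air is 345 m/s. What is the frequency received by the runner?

228 Hz

Both move, so f' = f · (v − v_o)/(v + v_s).
f' = 268 × (345 − 5)/(345 + 55.2) = 268 × 340/400.2 ≈ 228 Hz.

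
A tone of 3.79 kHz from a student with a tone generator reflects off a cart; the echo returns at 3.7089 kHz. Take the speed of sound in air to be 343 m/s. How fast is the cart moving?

Double Doppler shift off a moving reflector: f₂ = f₀ · (v + u)/(v − u) (u > 0 toward emitter).
Rearranging, u = v · (f₂ − f₀)/(f₂ + f₀) = 343 × -0.0811/7.4989 ≈ -3.7 m/s.
So the cart is moving at 3.7 m/s away from the emitter.

3.7 m/s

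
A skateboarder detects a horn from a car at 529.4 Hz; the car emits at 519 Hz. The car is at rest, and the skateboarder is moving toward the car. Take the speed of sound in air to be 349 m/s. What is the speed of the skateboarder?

7.0 m/s

f' = f · (v + v_o)/v ⇒ v_o = v · |f'/f − 1|.
v_o = 349 × |529.4/519 − 1| = 349 × 0.02004 ≈ 7.0 m/s.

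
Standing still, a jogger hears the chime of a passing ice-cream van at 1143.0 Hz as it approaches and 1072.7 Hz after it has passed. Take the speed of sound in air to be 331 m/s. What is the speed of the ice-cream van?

10.5 m/s

f₁/f₂ = (v + v_s)/(v − v_s), so v_s = v · (f₁ − f₂)/(f₁ + f₂).
v_s = 331 × (1143.0 − 1072.7)/(1143.0 + 1072.7) = 331 × 70.3/2215.7 ≈ 10.5 m/s.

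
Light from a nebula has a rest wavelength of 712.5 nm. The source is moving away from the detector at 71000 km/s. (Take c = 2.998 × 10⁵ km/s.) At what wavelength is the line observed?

β = v/c = 71000/299800 = 0.2368.
Relativistic Doppler for wavelength: λ' = λ₀ · √((1 + β)/(1 − β)).
λ' = 712.5 × √(1.2368/0.7632) = 712.5 × 1.27304 ≈ 907.0 nm.

907.0 nm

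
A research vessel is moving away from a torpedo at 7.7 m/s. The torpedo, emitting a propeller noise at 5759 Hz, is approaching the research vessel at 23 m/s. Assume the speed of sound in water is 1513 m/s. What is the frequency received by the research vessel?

5818 Hz

With source approaching and observer receding, f' = f · (v − v_o)/(v − v_s).
f' = 5759 × (1513 − 7.7)/(1513 − 23) = 5759 × 1505.3/1490 ≈ 5818 Hz.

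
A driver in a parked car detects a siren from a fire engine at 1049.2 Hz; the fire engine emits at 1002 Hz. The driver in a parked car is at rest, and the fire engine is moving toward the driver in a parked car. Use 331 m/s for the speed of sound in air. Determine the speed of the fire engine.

14.9 m/s

f' = f · v/(v − v_s) ⇒ v_s = v · |1 − f/f'|.
v_s = 331 × |1 − 1002/1049.2| = 331 × 0.04499 ≈ 14.9 m/s.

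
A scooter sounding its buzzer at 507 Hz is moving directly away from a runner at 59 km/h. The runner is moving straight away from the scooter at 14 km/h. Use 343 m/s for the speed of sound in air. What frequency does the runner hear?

478 Hz

59 km/h = 16.39 m/s; 14 km/h = 3.889 m/s.
Both move, so f' = f · (v − v_o)/(v + v_s).
f' = 507 × (343 − 3.889)/(343 + 16.39) = 507 × 339.11/359.39 ≈ 478 Hz.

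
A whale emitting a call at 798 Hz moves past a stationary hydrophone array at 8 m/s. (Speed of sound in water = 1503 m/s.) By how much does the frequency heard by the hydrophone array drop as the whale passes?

Approaching: f₁ = f · v/(v − v_s) = 798 × 1503/1495 ≈ 802.27 Hz.
Receding: f₂ = f · v/(v + v_s) = 798 × 1503/1511 ≈ 793.77 Hz.
Drop: f₁ − f₂ = 2f·v·v_s/(v² − v_s²) = 2 × 798 × 1503 × 8/(1503² − 8²) ≈ 8.50 Hz.

8.50 Hz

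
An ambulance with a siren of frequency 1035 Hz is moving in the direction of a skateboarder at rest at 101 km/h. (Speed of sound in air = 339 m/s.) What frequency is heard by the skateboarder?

1128 Hz

101 km/h = 28.06 m/s.
With the source moving toward a stationary observer, f' = f · v/(v − v_s).
f' = 1035 × 339/(339 − 28.06) = 1035 × 339/310.9 ≈ 1128 Hz.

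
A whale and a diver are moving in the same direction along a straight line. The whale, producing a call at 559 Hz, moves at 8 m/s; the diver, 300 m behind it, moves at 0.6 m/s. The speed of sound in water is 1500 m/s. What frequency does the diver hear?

The diver is behind, so the whale is moving away from it while the diver is moving toward the whale.
General Doppler shift: f' = f · (v + v_o)/(v + v_s).
f' = 559 × (1500 + 0.6)/(1500 + 8) = 559 × 1500.6/1508 ≈ 556 Hz.

556 Hz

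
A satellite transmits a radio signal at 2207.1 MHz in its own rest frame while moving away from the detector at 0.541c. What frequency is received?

1204.6 MHz

Relativistic Doppler for frequency: f' = f₀ · √((1 − β)/(1 + β)).
f' = 2207.1 × √(0.4590/1.5410) = 2207.1 × 0.54576 ≈ 1204.6 MHz.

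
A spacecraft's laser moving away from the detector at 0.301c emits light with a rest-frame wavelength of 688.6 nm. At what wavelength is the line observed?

Relativistic Doppler for wavelength: λ' = λ₀ · √((1 + β)/(1 − β)).
λ' = 688.6 × √(1.3010/0.6990) = 688.6 × 1.36427 ≈ 939.4 nm.

939.4 nm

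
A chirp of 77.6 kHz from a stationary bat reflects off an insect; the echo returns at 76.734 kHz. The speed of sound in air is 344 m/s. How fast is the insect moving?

1.93 m/s

Double Doppler shift off a moving reflector: f₂ = f₀ · (v + u)/(v − u) (u > 0 toward emitter).
Rearranging, u = v · (f₂ − f₀)/(f₂ + f₀) = 344 × -0.866/154.334 ≈ -1.93 m/s.
So the insect is moving at 1.93 m/s away from the emitter.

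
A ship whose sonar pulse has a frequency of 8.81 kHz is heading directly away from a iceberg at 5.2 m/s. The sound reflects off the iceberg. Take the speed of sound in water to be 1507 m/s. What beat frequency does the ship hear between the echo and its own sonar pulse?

61 Hz

The iceberg receives the sound from a moving source: f₁ = f₀ · v/(v + v_e) = 8.81 × 1507/1512.2 ≈ 8.7797 kHz.
On the return leg the ship is a moving observer: f₂ = f₁ · (v − v_e)/v = 8.7797 × 1501.8/1507 ≈ 8.7494 kHz.
Beat against the emitted tone (with f₀ = 8810 Hz): |f₂ − f₀| = 2v_e·f₀/(v + v_e) = 2 × 5.2 × 8810/1512.2 ≈ 61 Hz.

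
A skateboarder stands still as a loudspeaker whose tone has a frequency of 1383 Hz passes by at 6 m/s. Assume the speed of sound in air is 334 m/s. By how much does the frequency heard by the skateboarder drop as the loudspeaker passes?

49.7 Hz

Approaching: f₁ = f · v/(v − v_s) = 1383 × 334/328 ≈ 1408.3 Hz.
Receding: f₂ = f · v/(v + v_s) = 1383 × 334/340 ≈ 1358.6 Hz.
Drop: f₁ − f₂ = 2f·v·v_s/(v² − v_s²) = 2 × 1383 × 334 × 6/(334² − 6²) ≈ 49.7 Hz.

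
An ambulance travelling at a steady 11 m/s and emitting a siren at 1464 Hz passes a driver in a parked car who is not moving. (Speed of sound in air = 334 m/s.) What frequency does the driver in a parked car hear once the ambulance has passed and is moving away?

1417 Hz

Receding: f₂ = f · v/(v + v_s) = 1464 × 334/345 ≈ 1417 Hz.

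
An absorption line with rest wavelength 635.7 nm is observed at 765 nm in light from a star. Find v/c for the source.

λ'/λ₀ = 1.2034 > 1 (redshift), so the source is receding.
λ'/λ₀ = √((1 + β)/(1 − β)) for a receding source ⇒ β = (r² − 1)/(r² + 1) with r = λ'/λ₀.
β = (1.4482 − 1)/(1.4482 + 1) ≈ 0.183.

0.183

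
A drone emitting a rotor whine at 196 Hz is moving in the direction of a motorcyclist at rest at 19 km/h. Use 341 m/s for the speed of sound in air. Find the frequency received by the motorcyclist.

19 km/h = 5.278 m/s.
Moving source, stationary observer: f' = f · v/(v − v_s) since the source is approaching.
f' = 196 × 341/(341 − 5.278) = 196 × 341/335.7 ≈ 199 Hz.

199 Hz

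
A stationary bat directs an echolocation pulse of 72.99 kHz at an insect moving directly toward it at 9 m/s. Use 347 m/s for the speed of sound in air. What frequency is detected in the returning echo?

76.9 kHz

At the insect (a moving observer), f₁ = f₀ · (v + u)/v = 72.99 × 356/347 ≈ 74.9 kHz.
On reflection it acts as a source moving toward the stationary detector: f₂ = f₁ · v/(v − u) = 74.9 × 347/338 ≈ 76.9 kHz.
Equivalently f₂ = f₀ · (v + u)/(v − u).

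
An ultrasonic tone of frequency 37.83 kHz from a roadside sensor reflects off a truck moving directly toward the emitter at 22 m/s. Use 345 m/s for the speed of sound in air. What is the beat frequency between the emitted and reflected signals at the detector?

The truck first receives the wave as a moving observer: f₁ = f₀ · (v + u)/v = 37.83 × (345 + 22)/345 ≈ 40.24 kHz.
On reflection it acts as a source moving toward the stationary detector: f₂ = f₁ · v/(v − u) = 40.24 × 345/323 ≈ 42.98 kHz.
Beat frequency (with f₀ = 37830 Hz): |f₂ − f₀| = 2u·f₀/(v − u) = 2 × 22 × 37830/323 ≈ 5153 Hz.

5153 Hz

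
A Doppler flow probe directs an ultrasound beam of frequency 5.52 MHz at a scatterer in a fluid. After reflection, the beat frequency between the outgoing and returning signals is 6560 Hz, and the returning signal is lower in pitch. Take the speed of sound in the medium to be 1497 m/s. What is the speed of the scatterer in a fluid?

0.89 m/s

Double Doppler shift off a moving reflector: f₂ = f₀ · (v + u)/(v − u) (u > 0 toward emitter).
Returning signal is lower, so f₂ = f₀ − Δf = 5520000 − 6560 = 5513440 Hz.
Rearranging, u = v · (f₂ − f₀)/(f₂ + f₀) = 1497 × -6560/11033440 ≈ -0.89 m/s.
So the scatterer in a fluid is moving at 0.89 m/s away from the emitter.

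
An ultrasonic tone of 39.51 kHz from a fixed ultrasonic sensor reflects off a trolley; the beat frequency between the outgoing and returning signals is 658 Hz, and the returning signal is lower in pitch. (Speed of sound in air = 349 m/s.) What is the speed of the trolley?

Double Doppler shift off a moving reflector: f₂ = f₀ · (v + u)/(v − u) (u > 0 toward emitter).
Returning signal is lower, so f₂ = f₀ − Δf = 39510 − 658 = 38852 Hz.
Rearranging, u = v · (f₂ − f₀)/(f₂ + f₀) = 349 × -658/78362 ≈ -2.93 m/s.
So the trolley is moving at 2.93 m/s away from the emitter.

2.93 m/s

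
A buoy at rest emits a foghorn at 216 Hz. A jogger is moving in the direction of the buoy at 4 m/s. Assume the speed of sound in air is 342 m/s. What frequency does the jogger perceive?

Moving observer, stationary source: f' = f · (v + v_o)/v.
f' = 216 × (342 + 4)/342 = 216 × 346/342 ≈ 219 Hz.

219 Hz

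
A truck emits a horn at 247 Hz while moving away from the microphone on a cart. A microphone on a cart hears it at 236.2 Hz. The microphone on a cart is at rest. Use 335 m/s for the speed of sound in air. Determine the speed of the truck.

f' = f · v/(v + v_s) ⇒ v_s = v · |1 − f/f'|.
v_s = 335 × |1 − 247/236.2| = 335 × 0.04572 ≈ 15.3 m/s.

15.3 m/s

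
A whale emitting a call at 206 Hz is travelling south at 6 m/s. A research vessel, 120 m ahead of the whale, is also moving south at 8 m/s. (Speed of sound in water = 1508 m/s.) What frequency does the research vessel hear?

206 Hz

The research vessel is ahead, so the whale is moving toward it while the research vessel is moving away from the whale.
With source approaching and observer receding, f' = f · (v − v_o)/(v − v_s).
f' = 206 × (1508 − 8)/(1508 − 6) = 206 × 1500/1502 ≈ 206 Hz.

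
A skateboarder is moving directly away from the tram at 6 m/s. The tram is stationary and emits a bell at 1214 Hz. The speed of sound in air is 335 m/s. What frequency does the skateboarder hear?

1192 Hz

Moving observer, stationary source: f' = f · (v − v_o)/v.
f' = 1214 × (335 − 6)/335 = 1214 × 329/335 ≈ 1192 Hz.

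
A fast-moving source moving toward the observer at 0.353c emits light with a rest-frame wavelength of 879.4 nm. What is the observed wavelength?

Relativistic Doppler for wavelength: λ' = λ₀ · √((1 − β)/(1 + β)).
λ' = 879.4 × √(0.6470/1.3530) = 879.4 × 0.69152 ≈ 608.1 nm.

608.1 nm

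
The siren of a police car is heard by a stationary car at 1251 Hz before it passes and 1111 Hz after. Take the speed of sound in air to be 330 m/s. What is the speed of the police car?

f₁/f₂ = (v + v_s)/(v − v_s), so v_s = v · (f₁ − f₂)/(f₁ + f₂).
v_s = 330 × (1251 − 1111)/(1251 + 1111) = 330 × 140/2362 ≈ 19.6 m/s.

19.6 m/s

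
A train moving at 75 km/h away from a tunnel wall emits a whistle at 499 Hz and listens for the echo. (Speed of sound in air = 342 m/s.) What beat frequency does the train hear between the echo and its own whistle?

75 km/h = 20.83 m/s.
The tunnel wall receives the sound from a moving source: f₁ = f₀ · v/(v + v_e) = 499 × 342/362.83 ≈ 470.3 Hz.
On the return leg the train is a moving observer: f₂ = f₁ · (v − v_e)/v = 470.3 × 321.17/342 ≈ 441.7 Hz.
Equivalently f₂ = f₀ · (v − v_e)/(v + v_e).
Beat against the emitted tone: |f₂ − f₀| = 2v_e·f₀/(v + v_e) = 2 × 20.83 × 499/362.83 ≈ 57.3 Hz.

57.3 Hz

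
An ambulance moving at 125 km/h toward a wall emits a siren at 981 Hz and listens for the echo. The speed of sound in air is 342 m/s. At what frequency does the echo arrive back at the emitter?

1203 Hz

125 km/h = 34.72 m/s.
The wall receives the sound from a moving source: f₁ = f₀ · v/(v − v_e) = 981 × 342/307.28 ≈ 1092 Hz.
On the return leg the ambulance is a moving observer: f₂ = f₁ · (v + v_e)/v = 1092 × 376.72/342 ≈ 1203 Hz.
Equivalently f₂ = f₀ · (v + v_e)/(v − v_e).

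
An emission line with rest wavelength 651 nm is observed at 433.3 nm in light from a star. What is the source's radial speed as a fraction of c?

λ'/λ₀ = 0.6656 < 1 (blueshift), so the source is approaching.
λ'/λ₀ = √((1 − β)/(1 + β)) for an approaching source ⇒ β = (1 − r²)/(1 + r²) with r = λ'/λ₀.
β = (1 − 0.4430)/(1 + 0.4430) ≈ 0.386.

0.386c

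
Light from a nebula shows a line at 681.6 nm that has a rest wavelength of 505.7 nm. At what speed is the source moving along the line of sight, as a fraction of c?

λ'/λ₀ = 1.3478 > 1 (redshift), so the source is receding.
λ'/λ₀ = √((1 + β)/(1 − β)) for a receding source ⇒ β = (r² − 1)/(r² + 1) with r = λ'/λ₀.
β = (1.8167 − 1)/(1.8167 + 1) ≈ 0.290.

0.290c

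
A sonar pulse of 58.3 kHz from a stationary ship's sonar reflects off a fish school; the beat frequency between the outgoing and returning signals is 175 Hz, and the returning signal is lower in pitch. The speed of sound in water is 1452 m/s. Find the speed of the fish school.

2.18 m/s

Double Doppler shift off a moving reflector: f₂ = f₀ · (v + u)/(v − u) (u > 0 toward emitter).
Returning signal is lower, so f₂ = f₀ − Δf = 58300 − 175 = 58125 Hz.
Rearranging, u = v · (f₂ − f₀)/(f₂ + f₀) = 1452 × -175/116425 ≈ -2.18 m/s.
So the fish school is moving at 2.18 m/s away from the emitter.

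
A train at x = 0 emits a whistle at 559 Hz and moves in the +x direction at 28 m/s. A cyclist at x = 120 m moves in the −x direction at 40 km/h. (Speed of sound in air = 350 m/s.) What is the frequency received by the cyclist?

40 km/h = 11.11 m/s.
The observer lies on the +x side, so the source is heading toward the observer and the observer is heading toward the source.
General Doppler shift: f' = f · (v + v_o)/(v − v_s).
f' = 559 × (350 + 11.11)/(350 − 28) = 559 × 361.11/322 ≈ 627 Hz.

627 Hz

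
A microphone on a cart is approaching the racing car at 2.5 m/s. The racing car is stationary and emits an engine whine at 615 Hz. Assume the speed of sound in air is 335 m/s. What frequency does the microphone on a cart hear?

620 Hz

Moving observer, stationary source: f' = f · (v + v_o)/v.
f' = 615 × (335 + 2.5)/335 = 615 × 337.5/335 ≈ 620 Hz.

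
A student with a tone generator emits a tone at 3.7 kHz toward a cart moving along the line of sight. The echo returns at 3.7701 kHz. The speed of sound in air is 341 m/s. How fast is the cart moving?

Double Doppler shift off a moving reflector: f₂ = f₀ · (v + u)/(v − u) (u > 0 toward emitter).
Rearranging, u = v · (f₂ − f₀)/(f₂ + f₀) = 341 × 0.0701/7.4701 ≈ 3.2 m/s.
So the cart is moving at 3.2 m/s toward the emitter.

3.2 m/s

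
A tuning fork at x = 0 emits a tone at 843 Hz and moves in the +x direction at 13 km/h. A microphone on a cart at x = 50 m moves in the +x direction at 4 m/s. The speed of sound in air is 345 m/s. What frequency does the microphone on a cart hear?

13 km/h = 3.611 m/s.
The observer lies on the +x side, so the source is heading toward the observer and the observer is heading away from the source.
General Doppler shift: f' = f · (v − v_o)/(v − v_s).
f' = 843 × (345 − 4)/(345 − 3.611) = 843 × 341/341.39 ≈ 842 Hz.

842 Hz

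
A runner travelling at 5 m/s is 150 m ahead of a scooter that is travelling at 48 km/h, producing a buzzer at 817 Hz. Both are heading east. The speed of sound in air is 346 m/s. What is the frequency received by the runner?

48 km/h = 13.33 m/s.
The runner is ahead, so the scooter is moving toward it while the runner is moving away from the scooter.
Both move, so f' = f · (v − v_o)/(v − v_s).
f' = 817 × (346 − 5)/(346 − 13.33) = 817 × 341/332.67 ≈ 837 Hz.

837 Hz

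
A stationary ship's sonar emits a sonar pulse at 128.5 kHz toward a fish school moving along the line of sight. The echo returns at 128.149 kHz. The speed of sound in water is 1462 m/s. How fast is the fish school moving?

2.00 m/s

Double Doppler shift off a moving reflector: f₂ = f₀ · (v + u)/(v − u) (u > 0 toward emitter).
Rearranging, u = v · (f₂ − f₀)/(f₂ + f₀) = 1462 × -0.351/256.649 ≈ -2.00 m/s.
So the fish school is moving at 2.00 m/s away from the emitter.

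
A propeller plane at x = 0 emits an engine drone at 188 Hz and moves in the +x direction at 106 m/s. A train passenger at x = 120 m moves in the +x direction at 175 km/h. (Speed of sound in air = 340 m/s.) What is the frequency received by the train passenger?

175 km/h = 48.61 m/s.
The observer lies on the +x side, so the source is heading toward the observer and the observer is heading away from the source.
General Doppler shift: f' = f · (v − v_o)/(v − v_s).
f' = 188 × (340 − 48.61)/(340 − 106) = 188 × 291.39/234 ≈ 234 Hz.

234 Hz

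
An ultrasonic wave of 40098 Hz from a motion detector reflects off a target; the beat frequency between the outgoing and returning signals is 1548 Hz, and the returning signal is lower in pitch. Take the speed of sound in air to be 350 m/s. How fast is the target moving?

Double Doppler shift off a moving reflector: f₂ = f₀ · (v + u)/(v − u) (u > 0 toward emitter).
Returning signal is lower, so f₂ = f₀ − Δf = 40098 − 1548 = 38550 Hz.
Rearranging, u = v · (f₂ − f₀)/(f₂ + f₀) = 350 × -1548/78648 ≈ -6.9 m/s.
So the target is moving at 6.9 m/s away from the emitter.

6.9 m/s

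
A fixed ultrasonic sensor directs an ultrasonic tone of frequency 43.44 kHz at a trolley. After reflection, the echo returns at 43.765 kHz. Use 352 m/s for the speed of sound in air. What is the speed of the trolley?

1.31 m/s

Double Doppler shift off a moving reflector: f₂ = f₀ · (v + u)/(v − u) (u > 0 toward emitter).
Rearranging, u = v · (f₂ − f₀)/(f₂ + f₀) = 352 × 0.325/87.205 ≈ 1.31 m/s.
So the trolley is moving at 1.31 m/s toward the emitter.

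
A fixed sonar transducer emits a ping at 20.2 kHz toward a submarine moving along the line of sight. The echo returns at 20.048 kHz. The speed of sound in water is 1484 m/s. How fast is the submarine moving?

5.6 m/s

Double Doppler shift off a moving reflector: f₂ = f₀ · (v + u)/(v − u) (u > 0 toward emitter).
Rearranging, u = v · (f₂ − f₀)/(f₂ + f₀) = 1484 × -0.152/40.248 ≈ -5.6 m/s.
So the submarine is moving at 5.6 m/s away from the emitter.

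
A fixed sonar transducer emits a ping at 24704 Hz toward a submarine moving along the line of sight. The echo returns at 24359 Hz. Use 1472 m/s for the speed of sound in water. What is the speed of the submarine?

10.4 m/s

Double Doppler shift off a moving reflector: f₂ = f₀ · (v + u)/(v − u) (u > 0 toward emitter).
Rearranging, u = v · (f₂ − f₀)/(f₂ + f₀) = 1472 × -345/49063 ≈ -10.4 m/s.
So the submarine is moving at 10.4 m/s away from the emitter.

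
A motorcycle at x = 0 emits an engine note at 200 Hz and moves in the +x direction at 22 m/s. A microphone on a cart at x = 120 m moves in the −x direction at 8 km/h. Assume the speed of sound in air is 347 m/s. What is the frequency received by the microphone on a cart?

8 km/h = 2.222 m/s.
The observer lies on the +x side, so the source is heading toward the observer and the observer is heading toward the source.
General Doppler shift: f' = f · (v + v_o)/(v − v_s).
f' = 200 × (347 + 2.222)/(347 − 22) = 200 × 349.22/325 ≈ 215 Hz.

215 Hz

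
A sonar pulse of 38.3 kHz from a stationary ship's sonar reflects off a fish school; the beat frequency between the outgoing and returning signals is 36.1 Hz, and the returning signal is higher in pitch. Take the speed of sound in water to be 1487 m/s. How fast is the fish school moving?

0.70 m/s

Double Doppler shift off a moving reflector: f₂ = f₀ · (v + u)/(v − u) (u > 0 toward emitter).
Returning signal is higher, so f₂ = f₀ + Δf = 38300 + 36.1 = 38336.1 Hz.
Rearranging, u = v · (f₂ − f₀)/(f₂ + f₀) = 1487 × 36.1/76636.1 ≈ 0.70 m/s.
So the fish school is moving at 0.70 m/s toward the emitter.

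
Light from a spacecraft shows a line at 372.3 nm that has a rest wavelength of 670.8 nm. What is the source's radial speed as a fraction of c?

λ'/λ₀ = 0.5550 < 1 (blueshift), so the source is approaching.
λ'/λ₀ = √((1 − β)/(1 + β)) for an approaching source ⇒ β = (1 − r²)/(1 + r²) with r = λ'/λ₀.
β = (1 − 0.3080)/(1 + 0.3080) ≈ 0.529.

0.529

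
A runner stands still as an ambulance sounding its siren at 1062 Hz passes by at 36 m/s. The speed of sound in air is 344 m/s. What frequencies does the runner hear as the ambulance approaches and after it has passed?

Approaching: f₁ = f · v/(v − v_s) = 1062 × 344/308 ≈ 1186 Hz.
Receding: f₂ = f · v/(v + v_s) = 1062 × 344/380 ≈ 961 Hz.

1186 Hz approaching; 961 Hz receding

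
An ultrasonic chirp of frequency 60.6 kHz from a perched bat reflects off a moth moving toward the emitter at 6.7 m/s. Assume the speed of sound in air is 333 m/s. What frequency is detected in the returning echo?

The moth first receives the wave as a moving observer: f₁ = f₀ · (v + u)/v = 60.6 × (333 + 6.7)/333 ≈ 61.8 kHz.
On reflection it acts as a source moving toward the stationary detector: f₂ = f₁ · v/(v − u) = 61.8 × 333/326.3 ≈ 63.1 kHz.
Equivalently f₂ = f₀ · (v + u)/(v − u).

63.1 kHz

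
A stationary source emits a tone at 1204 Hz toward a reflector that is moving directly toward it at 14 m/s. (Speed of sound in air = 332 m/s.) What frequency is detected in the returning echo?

At the reflector (a moving observer), f₁ = f₀ · (v + u)/v = 1204 × 346/332 ≈ 1255 Hz.
On reflection it acts as a source moving toward the stationary detector: f₂ = f₁ · v/(v − u) = 1255 × 332/318 ≈ 1310 Hz.

1310 Hz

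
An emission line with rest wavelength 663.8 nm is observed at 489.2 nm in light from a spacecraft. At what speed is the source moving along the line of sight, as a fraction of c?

λ'/λ₀ = 0.7370 < 1 (blueshift), so the source is approaching.
λ'/λ₀ = √((1 − β)/(1 + β)) for an approaching source ⇒ β = (1 − r²)/(1 + r²) with r = λ'/λ₀.
β = (1 − 0.5431)/(1 + 0.5431) ≈ 0.296.

0.296c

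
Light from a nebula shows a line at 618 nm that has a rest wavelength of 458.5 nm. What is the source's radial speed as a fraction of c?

0.290

λ'/λ₀ = 1.3479 > 1 (redshift), so the source is receding.
λ'/λ₀ = √((1 + β)/(1 − β)) for a receding source ⇒ β = (r² − 1)/(r² + 1) with r = λ'/λ₀.
β = (1.8168 − 1)/(1.8168 + 1) ≈ 0.290.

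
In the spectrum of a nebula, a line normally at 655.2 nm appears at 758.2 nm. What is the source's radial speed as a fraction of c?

0.145c

λ'/λ₀ = 1.1572 > 1 (redshift), so the source is receding.
λ'/λ₀ = √((1 + β)/(1 − β)) for a receding source ⇒ β = (r² − 1)/(r² + 1) with r = λ'/λ₀.
β = (1.3391 − 1)/(1.3391 + 1) ≈ 0.145.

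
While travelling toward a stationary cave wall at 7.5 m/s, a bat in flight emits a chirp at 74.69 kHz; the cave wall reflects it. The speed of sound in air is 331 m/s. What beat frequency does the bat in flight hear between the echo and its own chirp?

3463 Hz

The cave wall receives the sound from a moving source: f₁ = f₀ · v/(v − v_e) = 74.69 × 331/323.5 ≈ 76.42 kHz.
On the return leg the bat in flight is a moving observer: f₂ = f₁ · (v + v_e)/v = 76.42 × 338.5/331 ≈ 78.15 kHz.
Beat against the emitted tone (with f₀ = 74690 Hz): |f₂ − f₀| = 2v_e·f₀/(v − v_e) = 2 × 7.5 × 74690/323.5 ≈ 3463 Hz.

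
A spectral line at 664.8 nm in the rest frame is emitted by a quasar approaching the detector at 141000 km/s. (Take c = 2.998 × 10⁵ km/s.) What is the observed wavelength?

399.0 nm

β = v/c = 141000/299800 = 0.4703.
Relativistic Doppler for wavelength: λ' = λ₀ · √((1 − β)/(1 + β)).
λ' = 664.8 × √(0.5297/1.4703) = 664.8 × 0.60021 ≈ 399.0 nm.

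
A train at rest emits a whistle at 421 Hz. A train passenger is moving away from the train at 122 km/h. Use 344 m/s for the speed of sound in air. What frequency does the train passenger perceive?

122 km/h = 33.89 m/s.
Only the observer moves, away from the source, so f' = f · (v − v_o)/v.
f' = 421 × (344 − 33.89)/344 = 421 × 310.11/344 ≈ 380 Hz.

380 Hz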